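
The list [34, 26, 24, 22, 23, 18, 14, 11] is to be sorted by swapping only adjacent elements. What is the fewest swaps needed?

There are 27 adjacent swaps.

Minimum adjacent swaps = number of inversions (each swap of adjacent out-of-order elements removes one inversion and no swap can remove more).
Count inversions — for each element, later elements that are smaller:
34: 26, 24, 22, 23, 18, 14, 11 → 7
26: 24, 22, 23, 18, 14, 11 → 6
24: 22, 23, 18, 14, 11 → 5
22: 18, 14, 11 → 3
23: 18, 14, 11 → 3
18: 14, 11 → 2
14: 11 → 1
11: none → 0
Total inversions: 7 + 6 + 5 + 3 + 3 + 2 + 1 + 0 = 27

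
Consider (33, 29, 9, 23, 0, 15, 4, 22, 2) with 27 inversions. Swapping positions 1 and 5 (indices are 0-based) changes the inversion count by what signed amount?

Positions 1 and 5 hold 29 and 15; after swapping, the array is [33, 15, 9, 23, 0, 29, 4, 22, 2].
Count, for each position, how many later elements it exceeds:
33: 8
15: 4
9: 3
23: 4
0: 0
29: 3
4: 1
22: 1
2: 0
Sum: 8 + 4 + 3 + 4 + 0 + 3 + 1 + 1 + 0 = 24
Change: 24 − 27 = -3

-3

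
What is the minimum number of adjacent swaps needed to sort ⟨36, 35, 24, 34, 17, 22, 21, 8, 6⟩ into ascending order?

The minimum number of adjacent swaps to sort an array equals its inversion count, since every such swap removes exactly one inversion.
Count inversions — for each element, later elements that are smaller:
36: 35, 24, 34, 17, 22, 21, 8, 6 → 8
35: 24, 34, 17, 22, 21, 8, 6 → 7
24: 17, 22, 21, 8, 6 → 5
34: 17, 22, 21, 8, 6 → 5
17: 8, 6 → 2
22: 21, 8, 6 → 3
21: 8, 6 → 2
8: 6 → 1
6: none → 0
Total inversions: 8 + 7 + 5 + 5 + 2 + 3 + 2 + 1 + 0 = 33

33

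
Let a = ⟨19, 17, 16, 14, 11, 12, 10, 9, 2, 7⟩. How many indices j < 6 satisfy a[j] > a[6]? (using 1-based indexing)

The element at index 6 is 12.
Elements before it: 19, 17, 16, 14, 11
Those larger than 12: 19, 17, 16, 14

4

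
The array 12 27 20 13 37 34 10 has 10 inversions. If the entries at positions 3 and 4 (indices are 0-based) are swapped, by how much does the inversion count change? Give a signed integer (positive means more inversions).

+1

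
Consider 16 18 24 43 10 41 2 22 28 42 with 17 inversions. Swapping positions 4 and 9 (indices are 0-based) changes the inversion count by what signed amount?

+7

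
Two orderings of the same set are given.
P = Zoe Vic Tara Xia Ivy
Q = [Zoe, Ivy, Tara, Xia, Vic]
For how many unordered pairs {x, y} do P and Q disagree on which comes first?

Assign each item its position (1..5) in the first ordering, then rewrite the second ordering as that position sequence:
positions: Zoe→1, Vic→2, Tara→3, Xia→4, Ivy→5
second ordering as positions: [1, 5, 3, 4, 2]
Discordant pairs = inversions in this position sequence.
1: 0
5: 3, 4, 2 → 3
3: 2 → 1
4: 2 → 1
2: 0
Total: 0 + 3 + 1 + 1 + 0 = 5

5 disagreeing pairs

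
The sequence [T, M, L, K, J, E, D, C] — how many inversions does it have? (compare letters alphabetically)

28

Element-by-element contributions:
T → M, L, K, J, E, D, C → 7
M → L, K, J, E, D, C → 6
L → K, J, E, D, C → 5
K → J, E, D, C → 4
J → E, D, C → 3
E → D, C → 2
D → C → 1
C → none → 0
Sum: 7 + 6 + 5 + 4 + 3 + 2 + 1 + 0 = 28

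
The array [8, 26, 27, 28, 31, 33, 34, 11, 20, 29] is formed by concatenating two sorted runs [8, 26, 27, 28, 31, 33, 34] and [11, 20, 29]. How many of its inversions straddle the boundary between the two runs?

Take each right-half value and tally the left-half values above it:
r = 11: 26, 27, 28, 31, 33, 34 → 6
r = 20: 26, 27, 28, 31, 33, 34 → 6
r = 29: 31, 33, 34 → 3
Cross-inversions: 6 + 6 + 3 = 15

15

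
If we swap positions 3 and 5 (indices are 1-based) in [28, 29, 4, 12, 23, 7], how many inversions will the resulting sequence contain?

13

Positions 3 and 5 hold 4 and 23; after swapping, the array is [28, 29, 23, 12, 4, 7].
Count, for each position, how many later elements it exceeds:
28: 4
29: 4
23: 3
12: 2
4: 0
7: 0
Sum: 4 + 4 + 3 + 2 + 0 + 0 = 13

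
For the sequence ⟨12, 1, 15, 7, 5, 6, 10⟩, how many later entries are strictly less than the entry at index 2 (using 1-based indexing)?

0

The element at index 2 is 1.
Elements after it: 15, 7, 5, 6, 10
None of them are smaller than 1.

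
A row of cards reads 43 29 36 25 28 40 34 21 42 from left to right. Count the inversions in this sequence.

Out-of-order pairs: 20

Count, for each position, how many later elements it exceeds:
43 → 29, 36, 25, 28, 40, 34, 21, 42 → 8
29 → 25, 28, 21 → 3
36 → 25, 28, 34, 21 → 4
25 → 21 → 1
28 → 21 → 1
40 → 34, 21 → 2
34 → 21 → 1
21 → none → 0
42 → none → 0
Sum: 8 + 3 + 4 + 1 + 1 + 2 + 1 + 0 + 0 = 20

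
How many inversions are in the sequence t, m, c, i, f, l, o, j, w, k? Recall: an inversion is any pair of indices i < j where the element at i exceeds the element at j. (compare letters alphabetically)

Sweep left to right; for each value list the smaller values that follow it:
t → m, c, i, f, l, o, j, k → 8
m → c, i, f, l, j, k → 6
c → none → 0
i → f → 1
f → none → 0
l → j, k → 2
o → j, k → 2
j → none → 0
w → k → 1
k → none → 0
Sum: 8 + 6 + 0 + 1 + 0 + 2 + 2 + 0 + 1 + 0 = 20

20 inversions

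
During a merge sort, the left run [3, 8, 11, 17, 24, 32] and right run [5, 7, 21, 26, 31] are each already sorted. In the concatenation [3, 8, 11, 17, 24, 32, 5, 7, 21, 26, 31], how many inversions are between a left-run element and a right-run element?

Count, for every r in R, how many entries of L exceed r:
r = 5: 8, 11, 17, 24, 32 → 5
r = 7: 8, 11, 17, 24, 32 → 5
r = 21: 24, 32 → 2
r = 26: 32 → 1
r = 31: 32 → 1
Cross-inversions: 5 + 5 + 2 + 1 + 1 = 14

14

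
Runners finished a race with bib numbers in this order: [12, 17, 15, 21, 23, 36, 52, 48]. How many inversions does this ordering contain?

For each element, count later entries that are smaller:
12 → none → 0
17 → 15 → 1
15 → none → 0
21 → none → 0
23 → none → 0
36 → none → 0
52 → 48 → 1
48 → none → 0
Sum: 0 + 1 + 0 + 0 + 0 + 0 + 1 + 0 = 2

There are 2 inversions.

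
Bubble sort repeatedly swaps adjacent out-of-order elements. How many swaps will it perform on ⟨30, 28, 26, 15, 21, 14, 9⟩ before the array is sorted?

20 swaps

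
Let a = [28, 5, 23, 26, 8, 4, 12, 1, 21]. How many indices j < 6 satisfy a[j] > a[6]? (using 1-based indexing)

The element at index 6 is 4.
Elements before it: 28, 5, 23, 26, 8
Those larger than 4: 28, 5, 23, 26, 8

5 such elements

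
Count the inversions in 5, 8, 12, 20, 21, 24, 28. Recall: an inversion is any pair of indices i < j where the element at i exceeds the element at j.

Count, for each position, how many later elements it exceeds:
5 → none → 0
8 → none → 0
12 → none → 0
20 → none → 0
21 → none → 0
24 → none → 0
28 → none → 0
Sum: 0 + 0 + 0 + 0 + 0 + 0 + 0 = 0

0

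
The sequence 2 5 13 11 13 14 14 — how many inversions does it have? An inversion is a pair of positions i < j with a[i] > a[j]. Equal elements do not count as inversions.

For each element, count later entries that are smaller:
2: 0
5: 0
13: 1
11: 0
13: 0
14: 0
14: 0
Sum: 0 + 0 + 1 + 0 + 0 + 0 + 0 = 1

1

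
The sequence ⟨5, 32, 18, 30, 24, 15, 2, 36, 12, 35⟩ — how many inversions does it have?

21

Count, for each position, how many later elements it exceeds:
5 → 2 → 1
32 → 18, 30, 24, 15, 2, 12 → 6
18 → 15, 2, 12 → 3
30 → 24, 15, 2, 12 → 4
24 → 15, 2, 12 → 3
15 → 2, 12 → 2
2 → none → 0
36 → 12, 35 → 2
12 → none → 0
35 → none → 0
Sum: 1 + 6 + 3 + 4 + 3 + 2 + 0 + 2 + 0 + 0 = 21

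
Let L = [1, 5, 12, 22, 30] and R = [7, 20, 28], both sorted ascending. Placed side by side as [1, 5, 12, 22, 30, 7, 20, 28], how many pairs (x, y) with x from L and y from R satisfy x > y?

6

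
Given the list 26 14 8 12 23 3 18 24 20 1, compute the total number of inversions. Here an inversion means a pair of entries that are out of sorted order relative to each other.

26 inversions

Count, for each position, how many later elements it exceeds:
26 → 14, 8, 12, 23, 3, 18, 24, 20, 1 → 9
14 → 8, 12, 3, 1 → 4
8 → 3, 1 → 2
12 → 3, 1 → 2
23 → 3, 18, 20, 1 → 4
3 → 1 → 1
18 → 1 → 1
24 → 20, 1 → 2
20 → 1 → 1
1 → none → 0
Sum: 9 + 4 + 2 + 2 + 4 + 1 + 1 + 2 + 1 + 0 = 26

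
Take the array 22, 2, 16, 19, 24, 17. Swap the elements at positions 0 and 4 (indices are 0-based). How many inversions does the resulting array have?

There are 7 inversions.

Positions 0 and 4 hold 22 and 24; after swapping, the array is [24, 2, 16, 19, 22, 17].
For each element, count later entries that are smaller:
24: 5
2: 0
16: 0
19: 1
22: 1
17: 0
Sum: 5 + 0 + 0 + 1 + 1 + 0 = 7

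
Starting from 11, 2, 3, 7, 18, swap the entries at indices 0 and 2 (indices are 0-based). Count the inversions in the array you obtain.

Positions 0 and 2 hold 11 and 3; after swapping, the array is [3, 2, 11, 7, 18].
For each element, count later entries that are smaller:
3 → 2 → 1
2 → none → 0
11 → 7 → 1
7 → none → 0
18 → none → 0
Sum: 1 + 0 + 1 + 0 + 0 = 2

Inversions: 2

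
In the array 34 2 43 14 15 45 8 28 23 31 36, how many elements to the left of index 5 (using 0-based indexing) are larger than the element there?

The element at index 5 is 45.
Elements before it: 34, 2, 43, 14, 15
None of them are larger than 45.

0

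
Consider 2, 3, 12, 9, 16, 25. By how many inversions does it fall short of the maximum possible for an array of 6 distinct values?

14

Maximum inversions for 6 distinct elements is C(6, 2) = 6·5/2 = 15.
Current inversions — for each element, count later smaller elements:
2: 0
3: 0
12: 1
9: 0
16: 0
25: 0
Current total: 0 + 0 + 1 + 0 + 0 + 0 = 1
Shortfall: 15 − 1 = 14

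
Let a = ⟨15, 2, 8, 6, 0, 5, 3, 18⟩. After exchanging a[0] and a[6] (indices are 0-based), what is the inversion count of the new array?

Positions 0 and 6 hold 15 and 3; after swapping, the array is [3, 2, 8, 6, 0, 5, 15, 18].
For each element, count later entries that are smaller:
3: 2
2: 1
8: 3
6: 2
0: 0
5: 0
15: 0
18: 0
Sum: 2 + 1 + 3 + 2 + 0 + 0 + 0 + 0 = 8

8 inversions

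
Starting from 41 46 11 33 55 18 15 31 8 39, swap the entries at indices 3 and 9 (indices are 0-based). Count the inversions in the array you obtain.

29 inversions

Positions 3 and 9 hold 33 and 39; after swapping, the array is [41, 46, 11, 39, 55, 18, 15, 31, 8, 33].
Sweep left to right; for each value list the smaller values that follow it:
41: 7
46: 7
11: 1
39: 5
55: 5
18: 2
15: 1
31: 1
8: 0
33: 0
Sum: 7 + 7 + 1 + 5 + 5 + 2 + 1 + 1 + 0 + 0 = 29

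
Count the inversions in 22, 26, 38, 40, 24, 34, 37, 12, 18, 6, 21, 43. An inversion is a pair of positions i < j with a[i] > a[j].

Out-of-order pairs: 37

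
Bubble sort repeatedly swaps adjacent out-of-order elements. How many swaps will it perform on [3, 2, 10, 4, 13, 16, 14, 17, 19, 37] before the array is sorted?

There are 3 adjacent swaps.

Minimum adjacent swaps = number of inversions (each swap of adjacent out-of-order elements removes one inversion and no swap can remove more).
Count inversions — for each element, later elements that are smaller:
3: 2 → 1
2: none → 0
10: 4 → 1
4: none → 0
13: none → 0
16: 14 → 1
14: none → 0
17: none → 0
19: none → 0
37: none → 0
Total inversions: 1 + 0 + 1 + 0 + 0 + 1 + 0 + 0 + 0 + 0 = 3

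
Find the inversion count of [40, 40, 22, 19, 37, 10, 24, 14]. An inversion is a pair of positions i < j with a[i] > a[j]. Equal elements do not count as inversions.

For each element, count later entries that are smaller:
40 → 22, 19, 37, 10, 24, 14 → 6
40 → 22, 19, 37, 10, 24, 14 → 6
22 → 19, 10, 14 → 3
19 → 10, 14 → 2
37 → 10, 24, 14 → 3
10 → none → 0
24 → 14 → 1
14 → none → 0
Sum: 6 + 6 + 3 + 2 + 3 + 0 + 1 + 0 = 21

21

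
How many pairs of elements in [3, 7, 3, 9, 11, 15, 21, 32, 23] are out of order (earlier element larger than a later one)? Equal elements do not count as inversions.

2 out-of-order pairs

Count, for each position, how many later elements it exceeds:
3: 0
7: 1
3: 0
9: 0
11: 0
15: 0
21: 0
32: 1
23: 0
Sum: 0 + 1 + 0 + 0 + 0 + 0 + 0 + 1 + 0 = 2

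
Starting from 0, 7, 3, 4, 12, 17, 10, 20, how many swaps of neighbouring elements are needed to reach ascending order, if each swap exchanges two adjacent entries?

The minimum number of adjacent swaps to sort an array equals its inversion count, since every such swap removes exactly one inversion.
Count inversions — for each element, later elements that are smaller:
0: none → 0
7: 3, 4 → 2
3: none → 0
4: none → 0
12: 10 → 1
17: 10 → 1
10: none → 0
20: none → 0
Total inversions: 0 + 2 + 0 + 0 + 1 + 1 + 0 + 0 = 4

4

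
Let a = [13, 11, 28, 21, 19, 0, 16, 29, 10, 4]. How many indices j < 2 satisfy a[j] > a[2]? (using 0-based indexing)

0

The element at index 2 is 28.
Elements before it: 13, 11
None of them are larger than 28.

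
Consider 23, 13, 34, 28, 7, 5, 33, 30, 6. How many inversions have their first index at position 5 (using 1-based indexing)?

The element at index 5 is 7.
Elements after it: 5, 33, 30, 6
Those smaller than 7: 5, 6

2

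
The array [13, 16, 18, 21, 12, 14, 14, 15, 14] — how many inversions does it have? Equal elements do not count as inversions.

For each element, count later entries that are smaller:
13: 1
16: 5
18: 5
21: 5
12: 0
14: 0
14: 0
15: 1
14: 0
Sum: 1 + 5 + 5 + 5 + 0 + 0 + 0 + 1 + 0 = 17

17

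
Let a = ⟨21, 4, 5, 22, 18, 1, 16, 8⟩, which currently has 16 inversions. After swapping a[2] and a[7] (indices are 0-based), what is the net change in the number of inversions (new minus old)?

+1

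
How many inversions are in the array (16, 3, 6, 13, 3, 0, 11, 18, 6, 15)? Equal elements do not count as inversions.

Inversions: 19

Element-by-element contributions:
16: 8
3: 1
6: 2
13: 4
3: 1
0: 0
11: 1
18: 2
6: 0
15: 0
Sum: 8 + 1 + 2 + 4 + 1 + 0 + 1 + 2 + 0 + 0 = 19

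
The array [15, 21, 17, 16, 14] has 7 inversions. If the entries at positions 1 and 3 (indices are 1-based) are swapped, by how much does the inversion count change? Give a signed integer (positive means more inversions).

+1

Positions 1 and 3 hold 15 and 17; after swapping, the array is [17, 21, 15, 16, 14].
For each element, count later entries that are smaller:
17: 3
21: 3
15: 1
16: 1
14: 0
Sum: 3 + 3 + 1 + 1 + 0 = 8
Change: 8 − 7 = +1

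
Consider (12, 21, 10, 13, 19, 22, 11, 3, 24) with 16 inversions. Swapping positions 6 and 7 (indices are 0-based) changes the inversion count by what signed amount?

Positions 6 and 7 hold 11 and 3; after swapping, the array is [12, 21, 10, 13, 19, 22, 3, 11, 24].
For each element, count later entries that are smaller:
12 → 10, 3, 11 → 3
21 → 10, 13, 19, 3, 11 → 5
10 → 3 → 1
13 → 3, 11 → 2
19 → 3, 11 → 2
22 → 3, 11 → 2
3 → none → 0
11 → none → 0
24 → none → 0
Sum: 3 + 5 + 1 + 2 + 2 + 2 + 0 + 0 + 0 = 15
Change: 15 − 16 = -1

-1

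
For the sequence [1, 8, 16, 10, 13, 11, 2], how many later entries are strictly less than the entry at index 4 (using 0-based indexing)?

2 such elements

The element at index 4 is 13.
Elements after it: 11, 2
Those smaller than 13: 11, 2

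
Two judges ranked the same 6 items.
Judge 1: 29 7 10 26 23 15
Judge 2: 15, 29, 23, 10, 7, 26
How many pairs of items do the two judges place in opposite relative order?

Assign each item its position (1..6) in the first ordering, then rewrite the second ordering as that position sequence:
positions: 29→1, 7→2, 10→3, 26→4, 23→5, 15→6
second ordering as positions: [6, 1, 5, 3, 2, 4]
Discordant pairs = inversions in this position sequence.
6: 1, 5, 3, 2, 4 → 5
1: 0
5: 3, 2, 4 → 3
3: 2 → 1
2: 0
4: 0
Total: 5 + 0 + 3 + 1 + 0 + 0 = 9

9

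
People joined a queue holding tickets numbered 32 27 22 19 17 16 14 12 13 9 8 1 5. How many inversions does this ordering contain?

Sweep left to right; for each value list the smaller values that follow it:
32 → 27, 22, 19, 17, 16, 14, 12, 13, 9, 8, 1, 5 → 12
27 → 22, 19, 17, 16, 14, 12, 13, 9, 8, 1, 5 → 11
22 → 19, 17, 16, 14, 12, 13, 9, 8, 1, 5 → 10
19 → 17, 16, 14, 12, 13, 9, 8, 1, 5 → 9
17 → 16, 14, 12, 13, 9, 8, 1, 5 → 8
16 → 14, 12, 13, 9, 8, 1, 5 → 7
14 → 12, 13, 9, 8, 1, 5 → 6
12 → 9, 8, 1, 5 → 4
13 → 9, 8, 1, 5 → 4
9 → 8, 1, 5 → 3
8 → 1, 5 → 2
1 → none → 0
5 → none → 0
Sum: 12 + 11 + 10 + 9 + 8 + 7 + 6 + 4 + 4 + 3 + 2 + 0 + 0 = 76

Inversions: 76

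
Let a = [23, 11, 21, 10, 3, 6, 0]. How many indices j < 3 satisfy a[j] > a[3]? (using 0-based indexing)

3

The element at index 3 is 10.
Elements before it: 23, 11, 21
Those larger than 10: 23, 11, 21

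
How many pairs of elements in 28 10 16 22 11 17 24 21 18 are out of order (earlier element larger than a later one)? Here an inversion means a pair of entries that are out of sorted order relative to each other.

16

For each element, count later entries that are smaller:
28: 8
10: 0
16: 1
22: 4
11: 0
17: 0
24: 2
21: 1
18: 0
Sum: 8 + 0 + 1 + 4 + 0 + 0 + 2 + 1 + 0 = 16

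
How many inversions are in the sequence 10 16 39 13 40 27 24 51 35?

For each element, count later entries that are smaller:
10: 0
16: 1
39: 4
13: 0
40: 3
27: 1
24: 0
51: 1
35: 0
Sum: 0 + 1 + 4 + 0 + 3 + 1 + 0 + 1 + 0 = 10

Inversions: 10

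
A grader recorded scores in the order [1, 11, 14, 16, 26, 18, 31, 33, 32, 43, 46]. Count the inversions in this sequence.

2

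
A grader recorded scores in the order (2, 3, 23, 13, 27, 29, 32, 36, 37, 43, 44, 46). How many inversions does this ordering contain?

Count, for each position, how many later elements it exceeds:
2 → none → 0
3 → none → 0
23 → 13 → 1
13 → none → 0
27 → none → 0
29 → none → 0
32 → none → 0
36 → none → 0
37 → none → 0
43 → none → 0
44 → none → 0
46 → none → 0
Sum: 0 + 0 + 1 + 0 + 0 + 0 + 0 + 0 + 0 + 0 + 0 + 0 = 1

1 out-of-order pair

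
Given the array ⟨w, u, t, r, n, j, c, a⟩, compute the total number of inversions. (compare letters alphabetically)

28 inversions

Element-by-element contributions:
w: 7
u: 6
t: 5
r: 4
n: 3
j: 2
c: 1
a: 0
Sum: 7 + 6 + 5 + 4 + 3 + 2 + 1 + 0 = 28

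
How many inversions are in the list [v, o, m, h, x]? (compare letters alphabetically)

Listing every pair i<j with a[i]>a[j] (using 0-based positions):
(0,1): v > o
(0,2): v > m
(0,3): v > h
(1,2): o > m
(1,3): o > h
(2,3): m > h
That's 6 pairs.

Out-of-order pairs: 6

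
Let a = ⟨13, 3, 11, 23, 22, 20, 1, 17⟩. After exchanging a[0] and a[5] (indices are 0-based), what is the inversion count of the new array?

15 inversions

Positions 0 and 5 hold 13 and 20; after swapping, the array is [20, 3, 11, 23, 22, 13, 1, 17].
Sweep left to right; for each value list the smaller values that follow it:
20 → 3, 11, 13, 1, 17 → 5
3 → 1 → 1
11 → 1 → 1
23 → 22, 13, 1, 17 → 4
22 → 13, 1, 17 → 3
13 → 1 → 1
1 → none → 0
17 → none → 0
Sum: 5 + 1 + 1 + 4 + 3 + 1 + 0 + 0 = 15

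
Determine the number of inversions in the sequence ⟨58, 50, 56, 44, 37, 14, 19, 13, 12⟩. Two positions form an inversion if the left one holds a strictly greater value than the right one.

34

For each element, count later entries that are smaller:
58: 8
50: 6
56: 6
44: 5
37: 4
14: 2
19: 2
13: 1
12: 0
Sum: 8 + 6 + 6 + 5 + 4 + 2 + 2 + 1 + 0 = 34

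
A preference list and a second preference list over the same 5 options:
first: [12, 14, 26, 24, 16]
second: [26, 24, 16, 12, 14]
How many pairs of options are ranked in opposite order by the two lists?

6 pairs

Assign each item its position (1..5) in the first ordering, then rewrite the second ordering as that position sequence:
positions: 12→1, 14→2, 26→3, 24→4, 16→5
second ordering as positions: [3, 4, 5, 1, 2]
Discordant pairs = inversions in this position sequence.
3: 1, 2 → 2
4: 1, 2 → 2
5: 1, 2 → 2
1: 0
2: 0
Total: 2 + 2 + 2 + 0 + 0 = 6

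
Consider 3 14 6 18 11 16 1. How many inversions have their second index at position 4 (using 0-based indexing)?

The element at index 4 is 11.
Elements before it: 3, 14, 6, 18
Those larger than 11: 14, 18

2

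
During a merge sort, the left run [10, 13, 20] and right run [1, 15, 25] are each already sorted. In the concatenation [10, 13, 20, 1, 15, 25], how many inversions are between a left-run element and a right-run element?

4 cross-inversions

Take each right-half value and tally the left-half values above it:
r = 1: 10, 13, 20 → 3
r = 15: 20 → 1
r = 25: none → 0
Cross-inversions: 3 + 1 + 0 = 4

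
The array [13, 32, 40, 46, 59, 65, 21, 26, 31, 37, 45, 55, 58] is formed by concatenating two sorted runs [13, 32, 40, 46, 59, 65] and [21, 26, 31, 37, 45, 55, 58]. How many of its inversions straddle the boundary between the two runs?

There are 26 cross-inversions.

Take each right-half value and tally the left-half values above it:
r = 21: 32, 40, 46, 59, 65 → 5
r = 26: 32, 40, 46, 59, 65 → 5
r = 31: 32, 40, 46, 59, 65 → 5
r = 37: 40, 46, 59, 65 → 4
r = 45: 46, 59, 65 → 3
r = 55: 59, 65 → 2
r = 58: 59, 65 → 2
Cross-inversions: 5 + 5 + 5 + 4 + 3 + 2 + 2 = 26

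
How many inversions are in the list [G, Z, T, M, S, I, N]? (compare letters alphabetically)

There are 12 inversions.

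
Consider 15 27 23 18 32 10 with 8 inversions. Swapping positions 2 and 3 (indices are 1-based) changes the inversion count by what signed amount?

Positions 2 and 3 hold 27 and 23; after swapping, the array is [15, 23, 27, 18, 32, 10].
Element-by-element contributions:
15 → 10 → 1
23 → 18, 10 → 2
27 → 18, 10 → 2
18 → 10 → 1
32 → 10 → 1
10 → none → 0
Sum: 1 + 2 + 2 + 1 + 1 + 0 = 7
Change: 7 − 8 = -1

-1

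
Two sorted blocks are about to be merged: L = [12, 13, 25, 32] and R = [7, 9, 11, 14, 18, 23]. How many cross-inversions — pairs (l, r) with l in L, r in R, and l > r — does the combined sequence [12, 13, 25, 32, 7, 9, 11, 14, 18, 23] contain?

Take each right-half value and tally the left-half values above it:
r = 7: 12, 13, 25, 32 → 4
r = 9: 12, 13, 25, 32 → 4
r = 11: 12, 13, 25, 32 → 4
r = 14: 25, 32 → 2
r = 18: 25, 32 → 2
r = 23: 25, 32 → 2
Cross-inversions: 4 + 4 + 4 + 2 + 2 + 2 = 18

There are 18 split inversions.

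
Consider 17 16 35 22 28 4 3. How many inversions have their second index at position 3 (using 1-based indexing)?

0

The element at index 3 is 35.
Elements before it: 17, 16
None of them are larger than 35.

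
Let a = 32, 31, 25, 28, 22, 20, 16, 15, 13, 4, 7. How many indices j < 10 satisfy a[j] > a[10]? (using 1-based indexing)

9

The element at index 10 is 4.
Elements before it: 32, 31, 25, 28, 22, 20, 16, 15, 13
Those larger than 4: 32, 31, 25, 28, 22, 20, 16, 15, 13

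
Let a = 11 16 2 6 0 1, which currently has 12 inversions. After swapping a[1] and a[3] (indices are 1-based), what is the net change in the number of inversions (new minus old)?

Positions 1 and 3 hold 11 and 2; after swapping, the array is [2, 16, 11, 6, 0, 1].
Count, for each position, how many later elements it exceeds:
2: 2
16: 4
11: 3
6: 2
0: 0
1: 0
Sum: 2 + 4 + 3 + 2 + 0 + 0 = 11
Change: 11 − 12 = -1

-1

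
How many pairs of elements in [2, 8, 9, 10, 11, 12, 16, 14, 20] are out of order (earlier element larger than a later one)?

1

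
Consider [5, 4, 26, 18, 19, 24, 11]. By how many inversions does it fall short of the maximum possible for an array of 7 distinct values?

13

Maximum inversions for 7 distinct elements is C(7, 2) = 7·6/2 = 21.
Current inversions — for each element, count later smaller elements:
5: 1
4: 0
26: 4
18: 1
19: 1
24: 1
11: 0
Current total: 1 + 0 + 4 + 1 + 1 + 1 + 0 = 8
Shortfall: 21 − 8 = 13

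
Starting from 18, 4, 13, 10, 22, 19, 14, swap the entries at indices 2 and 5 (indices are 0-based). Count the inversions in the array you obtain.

Positions 2 and 5 hold 13 and 19; after swapping, the array is [18, 4, 19, 10, 22, 13, 14].
Element-by-element contributions:
18: 4
4: 0
19: 3
10: 0
22: 2
13: 0
14: 0
Sum: 4 + 0 + 3 + 0 + 2 + 0 + 0 = 9

9 inversions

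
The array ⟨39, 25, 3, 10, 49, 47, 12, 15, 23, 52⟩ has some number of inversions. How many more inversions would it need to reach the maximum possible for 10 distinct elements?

27

Maximum inversions for 10 distinct elements is C(10, 2) = 10·9/2 = 45.
Current inversions — for each element, count later smaller elements:
39: 6
25: 5
3: 0
10: 0
49: 4
47: 3
12: 0
15: 0
23: 0
52: 0
Current total: 6 + 5 + 0 + 0 + 4 + 3 + 0 + 0 + 0 + 0 = 18
Shortfall: 45 − 18 = 27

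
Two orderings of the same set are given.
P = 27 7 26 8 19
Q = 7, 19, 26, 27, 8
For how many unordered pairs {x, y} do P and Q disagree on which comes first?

5 disagreeing pairs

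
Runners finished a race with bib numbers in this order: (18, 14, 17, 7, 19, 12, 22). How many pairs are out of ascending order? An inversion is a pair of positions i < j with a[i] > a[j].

Listing every pair i<j with a[i]>a[j] (using 0-based positions):
(0,1): 18 > 14
(0,2): 18 > 17
(0,3): 18 > 7
(0,5): 18 > 12
(1,3): 14 > 7
(1,5): 14 > 12
(2,3): 17 > 7
(2,5): 17 > 12
(4,5): 19 > 12
That's 9 pairs.

There are 9 out-of-order pairs.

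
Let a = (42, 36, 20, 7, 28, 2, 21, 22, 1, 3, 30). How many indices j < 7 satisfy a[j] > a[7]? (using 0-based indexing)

3 such elements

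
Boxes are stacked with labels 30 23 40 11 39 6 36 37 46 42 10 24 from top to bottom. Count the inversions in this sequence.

Count, for each position, how many later elements it exceeds:
30 → 23, 11, 6, 10, 24 → 5
23 → 11, 6, 10 → 3
40 → 11, 39, 6, 36, 37, 10, 24 → 7
11 → 6, 10 → 2
39 → 6, 36, 37, 10, 24 → 5
6 → none → 0
36 → 10, 24 → 2
37 → 10, 24 → 2
46 → 42, 10, 24 → 3
42 → 10, 24 → 2
10 → none → 0
24 → none → 0
Sum: 5 + 3 + 7 + 2 + 5 + 0 + 2 + 2 + 3 + 2 + 0 + 0 = 31

There are 31 inversions.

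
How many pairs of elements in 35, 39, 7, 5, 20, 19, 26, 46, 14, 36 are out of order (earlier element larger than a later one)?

Inversions: 20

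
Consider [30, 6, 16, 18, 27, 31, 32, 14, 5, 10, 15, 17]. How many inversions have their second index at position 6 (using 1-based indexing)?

0 such elements

The element at index 6 is 31.
Elements before it: 30, 6, 16, 18, 27
None of them are larger than 31.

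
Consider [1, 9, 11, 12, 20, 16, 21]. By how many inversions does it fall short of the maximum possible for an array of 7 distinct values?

20

Maximum inversions for 7 distinct elements is C(7, 2) = 7·6/2 = 21.
Current inversions — for each element, count later smaller elements:
1: 0
9: 0
11: 0
12: 0
20: 1
16: 0
21: 0
Current total: 0 + 0 + 0 + 0 + 1 + 0 + 0 = 1
Shortfall: 21 − 1 = 20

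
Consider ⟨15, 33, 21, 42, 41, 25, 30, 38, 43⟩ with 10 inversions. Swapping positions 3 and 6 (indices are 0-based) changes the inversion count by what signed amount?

-3

Positions 3 and 6 hold 42 and 30; after swapping, the array is [15, 33, 21, 30, 41, 25, 42, 38, 43].
Sweep left to right; for each value list the smaller values that follow it:
15 → none → 0
33 → 21, 30, 25 → 3
21 → none → 0
30 → 25 → 1
41 → 25, 38 → 2
25 → none → 0
42 → 38 → 1
38 → none → 0
43 → none → 0
Sum: 0 + 3 + 0 + 1 + 2 + 0 + 1 + 0 + 0 = 7
Change: 7 − 10 = -3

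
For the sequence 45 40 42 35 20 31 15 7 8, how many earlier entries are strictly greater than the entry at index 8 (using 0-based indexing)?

7

The element at index 8 is 8.
Elements before it: 45, 40, 42, 35, 20, 31, 15, 7
Those larger than 8: 45, 40, 42, 35, 20, 31, 15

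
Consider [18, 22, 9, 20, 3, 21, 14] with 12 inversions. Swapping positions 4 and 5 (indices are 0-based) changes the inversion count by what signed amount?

Positions 4 and 5 hold 3 and 21; after swapping, the array is [18, 22, 9, 20, 21, 3, 14].
Element-by-element contributions:
18: 3
22: 5
9: 1
20: 2
21: 2
3: 0
14: 0
Sum: 3 + 5 + 1 + 2 + 2 + 0 + 0 = 13
Change: 13 − 12 = +1

+1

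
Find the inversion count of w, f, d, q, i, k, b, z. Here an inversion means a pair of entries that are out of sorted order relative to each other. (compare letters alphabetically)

For each element, count later entries that are smaller:
w: 6
f: 2
d: 1
q: 3
i: 1
k: 1
b: 0
z: 0
Sum: 6 + 2 + 1 + 3 + 1 + 1 + 0 + 0 = 14

14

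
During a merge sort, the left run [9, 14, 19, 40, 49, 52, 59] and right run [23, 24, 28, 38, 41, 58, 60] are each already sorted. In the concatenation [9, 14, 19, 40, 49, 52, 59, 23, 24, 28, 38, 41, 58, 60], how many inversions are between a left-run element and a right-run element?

20

For each element r of the right run, count left-run elements greater than r:
r = 23: 40, 49, 52, 59 → 4
r = 24: 40, 49, 52, 59 → 4
r = 28: 40, 49, 52, 59 → 4
r = 38: 40, 49, 52, 59 → 4
r = 41: 49, 52, 59 → 3
r = 58: 59 → 1
r = 60: none → 0
Cross-inversions: 4 + 4 + 4 + 4 + 3 + 1 + 0 = 20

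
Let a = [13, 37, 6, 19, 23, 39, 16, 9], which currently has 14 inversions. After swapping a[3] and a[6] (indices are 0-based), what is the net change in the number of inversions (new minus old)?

-1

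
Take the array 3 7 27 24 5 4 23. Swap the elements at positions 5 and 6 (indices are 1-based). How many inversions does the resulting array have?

Positions 5 and 6 hold 5 and 4; after swapping, the array is [3, 7, 27, 24, 4, 5, 23].
Count, for each position, how many later elements it exceeds:
3: 0
7: 2
27: 4
24: 3
4: 0
5: 0
23: 0
Sum: 0 + 2 + 4 + 3 + 0 + 0 + 0 = 9

9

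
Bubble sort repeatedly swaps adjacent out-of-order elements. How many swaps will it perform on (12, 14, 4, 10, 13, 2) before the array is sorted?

The minimum number of adjacent swaps to sort an array equals its inversion count, since every such swap removes exactly one inversion.
Count inversions — for each element, later elements that are smaller:
12: 4, 10, 2 → 3
14: 4, 10, 13, 2 → 4
4: 2 → 1
10: 2 → 1
13: 2 → 1
2: none → 0
Total inversions: 3 + 4 + 1 + 1 + 1 + 0 = 10

10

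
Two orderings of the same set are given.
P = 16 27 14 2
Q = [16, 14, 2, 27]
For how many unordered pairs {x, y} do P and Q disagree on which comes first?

2

Assign each item its position (1..4) in the first ordering, then rewrite the second ordering as that position sequence:
positions: 16→1, 27→2, 14→3, 2→4
second ordering as positions: [1, 3, 4, 2]
Discordant pairs = inversions in this position sequence.
1: 0
3: 2 → 1
4: 2 → 1
2: 0
Total: 0 + 1 + 1 + 0 = 2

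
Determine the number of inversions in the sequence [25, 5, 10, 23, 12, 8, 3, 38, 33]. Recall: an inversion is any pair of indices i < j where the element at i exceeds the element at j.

16 out-of-order pairs

Element-by-element contributions:
25: 6
5: 1
10: 2
23: 3
12: 2
8: 1
3: 0
38: 1
33: 0
Sum: 6 + 1 + 2 + 3 + 2 + 1 + 0 + 1 + 0 = 16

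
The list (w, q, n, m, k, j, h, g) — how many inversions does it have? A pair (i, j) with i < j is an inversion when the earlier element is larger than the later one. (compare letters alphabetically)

Element-by-element contributions:
w → q, n, m, k, j, h, g → 7
q → n, m, k, j, h, g → 6
n → m, k, j, h, g → 5
m → k, j, h, g → 4
k → j, h, g → 3
j → h, g → 2
h → g → 1
g → none → 0
Sum: 7 + 6 + 5 + 4 + 3 + 2 + 1 + 0 = 28

Inversions: 28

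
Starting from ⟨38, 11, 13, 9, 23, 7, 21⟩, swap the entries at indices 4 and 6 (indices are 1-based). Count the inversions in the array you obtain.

There are 12 inversions.

Positions 4 and 6 hold 9 and 7; after swapping, the array is [38, 11, 13, 7, 23, 9, 21].
Count, for each position, how many later elements it exceeds:
38: 6
11: 2
13: 2
7: 0
23: 2
9: 0
21: 0
Sum: 6 + 2 + 2 + 0 + 2 + 0 + 0 = 12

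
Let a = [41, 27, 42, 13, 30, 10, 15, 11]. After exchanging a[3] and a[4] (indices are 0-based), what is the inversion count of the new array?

22

Positions 3 and 4 hold 13 and 30; after swapping, the array is [41, 27, 42, 30, 13, 10, 15, 11].
Count, for each position, how many later elements it exceeds:
41: 6
27: 4
42: 5
30: 4
13: 2
10: 0
15: 1
11: 0
Sum: 6 + 4 + 5 + 4 + 2 + 0 + 1 + 0 = 22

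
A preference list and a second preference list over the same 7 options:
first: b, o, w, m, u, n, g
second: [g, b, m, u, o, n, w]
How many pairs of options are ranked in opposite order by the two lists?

Assign each item its position (1..7) in the first ordering, then rewrite the second ordering as that position sequence:
positions: b→1, o→2, w→3, m→4, u→5, n→6, g→7
second ordering as positions: [7, 1, 4, 5, 2, 6, 3]
Discordant pairs = inversions in this position sequence.
7: 1, 4, 5, 2, 6, 3 → 6
1: 0
4: 2, 3 → 2
5: 2, 3 → 2
2: 0
6: 3 → 1
3: 0
Total: 6 + 0 + 2 + 2 + 0 + 1 + 0 = 11

11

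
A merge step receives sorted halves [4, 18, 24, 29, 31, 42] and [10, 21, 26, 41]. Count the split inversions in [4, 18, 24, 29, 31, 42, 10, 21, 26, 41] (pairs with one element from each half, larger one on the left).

13 split inversions

Count, for every r in R, how many entries of L exceed r:
r = 10: 18, 24, 29, 31, 42 → 5
r = 21: 24, 29, 31, 42 → 4
r = 26: 29, 31, 42 → 3
r = 41: 42 → 1
Cross-inversions: 5 + 4 + 3 + 1 = 13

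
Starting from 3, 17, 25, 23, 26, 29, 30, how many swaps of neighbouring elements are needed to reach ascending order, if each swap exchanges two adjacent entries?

1 adjacent swap

The minimum number of adjacent swaps to sort an array equals its inversion count, since every such swap removes exactly one inversion.
Count inversions — for each element, later elements that are smaller:
3: none → 0
17: none → 0
25: 23 → 1
23: none → 0
26: none → 0
29: none → 0
30: none → 0
Total inversions: 0 + 0 + 1 + 0 + 0 + 0 + 0 = 1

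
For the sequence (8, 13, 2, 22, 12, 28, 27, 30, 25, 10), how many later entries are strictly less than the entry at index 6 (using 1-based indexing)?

3

The element at index 6 is 28.
Elements after it: 27, 30, 25, 10
Those smaller than 28: 27, 25, 10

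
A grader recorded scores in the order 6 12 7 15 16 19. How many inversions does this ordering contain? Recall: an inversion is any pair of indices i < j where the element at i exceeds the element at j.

1 inversion

Out-of-order index pairs (1-indexed):
(2,3): 12 > 7
That's 1 pair.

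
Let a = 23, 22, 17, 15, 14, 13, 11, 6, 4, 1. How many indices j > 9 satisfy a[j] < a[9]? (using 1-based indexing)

1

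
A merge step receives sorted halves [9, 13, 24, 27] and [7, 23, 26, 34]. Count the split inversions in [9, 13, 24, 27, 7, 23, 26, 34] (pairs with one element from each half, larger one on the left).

Count, for every r in R, how many entries of L exceed r:
r = 7: 9, 13, 24, 27 → 4
r = 23: 24, 27 → 2
r = 26: 27 → 1
r = 34: none → 0
Cross-inversions: 4 + 2 + 1 + 0 = 7

There are 7 split inversions.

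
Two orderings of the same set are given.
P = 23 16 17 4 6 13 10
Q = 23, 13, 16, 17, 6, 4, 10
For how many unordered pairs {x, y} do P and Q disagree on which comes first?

Assign each item its position (1..7) in the first ordering, then rewrite the second ordering as that position sequence:
positions: 23→1, 16→2, 17→3, 4→4, 6→5, 13→6, 10→7
second ordering as positions: [1, 6, 2, 3, 5, 4, 7]
Discordant pairs = inversions in this position sequence.
1: 0
6: 2, 3, 5, 4 → 4
2: 0
3: 0
5: 4 → 1
4: 0
7: 0
Total: 0 + 4 + 0 + 0 + 1 + 0 + 0 = 5

5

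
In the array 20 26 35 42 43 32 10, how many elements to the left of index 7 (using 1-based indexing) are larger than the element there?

The element at index 7 is 10.
Elements before it: 20, 26, 35, 42, 43, 32
Those larger than 10: 20, 26, 35, 42, 43, 32

6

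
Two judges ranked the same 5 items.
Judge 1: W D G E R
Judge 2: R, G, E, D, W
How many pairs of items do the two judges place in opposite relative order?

Assign each item its position (1..5) in the first ordering, then rewrite the second ordering as that position sequence:
positions: W→1, D→2, G→3, E→4, R→5
second ordering as positions: [5, 3, 4, 2, 1]
Discordant pairs = inversions in this position sequence.
5: 3, 4, 2, 1 → 4
3: 2, 1 → 2
4: 2, 1 → 2
2: 1 → 1
1: 0
Total: 4 + 2 + 2 + 1 + 0 = 9

Discordant pairs: 9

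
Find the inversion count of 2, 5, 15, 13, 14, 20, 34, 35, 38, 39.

There are 2 out-of-order pairs.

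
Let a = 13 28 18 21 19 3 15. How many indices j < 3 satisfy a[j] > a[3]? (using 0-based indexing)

1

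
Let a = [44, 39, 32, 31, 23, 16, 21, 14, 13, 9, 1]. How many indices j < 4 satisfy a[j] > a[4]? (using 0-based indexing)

4

The element at index 4 is 23.
Elements before it: 44, 39, 32, 31
Those larger than 23: 44, 39, 32, 31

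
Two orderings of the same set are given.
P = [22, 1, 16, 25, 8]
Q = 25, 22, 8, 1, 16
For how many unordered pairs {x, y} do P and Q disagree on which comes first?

5 disagreeing pairs

Assign each item its position (1..5) in the first ordering, then rewrite the second ordering as that position sequence:
positions: 22→1, 1→2, 16→3, 25→4, 8→5
second ordering as positions: [4, 1, 5, 2, 3]
Discordant pairs = inversions in this position sequence.
4: 1, 2, 3 → 3
1: 0
5: 2, 3 → 2
2: 0
3: 0
Total: 3 + 0 + 2 + 0 + 0 = 5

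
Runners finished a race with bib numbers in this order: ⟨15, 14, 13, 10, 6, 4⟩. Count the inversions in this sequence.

15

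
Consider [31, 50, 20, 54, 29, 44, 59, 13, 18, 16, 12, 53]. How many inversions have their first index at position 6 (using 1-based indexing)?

4

The element at index 6 is 44.
Elements after it: 59, 13, 18, 16, 12, 53
Those smaller than 44: 13, 18, 16, 12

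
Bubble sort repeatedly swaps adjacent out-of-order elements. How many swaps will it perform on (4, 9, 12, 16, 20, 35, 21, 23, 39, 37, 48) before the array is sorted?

Adjacent swaps: 3

The minimum number of adjacent swaps to sort an array equals its inversion count, since every such swap removes exactly one inversion.
Count inversions — for each element, later elements that are smaller:
4: none → 0
9: none → 0
12: none → 0
16: none → 0
20: none → 0
35: 21, 23 → 2
21: none → 0
23: none → 0
39: 37 → 1
37: none → 0
48: none → 0
Total inversions: 0 + 0 + 0 + 0 + 0 + 2 + 0 + 0 + 1 + 0 + 0 = 3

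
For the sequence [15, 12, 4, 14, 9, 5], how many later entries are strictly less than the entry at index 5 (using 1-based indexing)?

1 such element

The element at index 5 is 9.
Elements after it: 5
Those smaller than 9: 5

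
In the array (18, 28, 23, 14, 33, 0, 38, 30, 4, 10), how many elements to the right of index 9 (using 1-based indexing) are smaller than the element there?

The element at index 9 is 4.
Elements after it: 10
None of them are smaller than 4.

0 such elements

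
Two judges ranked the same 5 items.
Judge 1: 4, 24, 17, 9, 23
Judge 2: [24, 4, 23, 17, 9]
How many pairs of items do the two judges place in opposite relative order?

Assign each item its position (1..5) in the first ordering, then rewrite the second ordering as that position sequence:
positions: 4→1, 24→2, 17→3, 9→4, 23→5
second ordering as positions: [2, 1, 5, 3, 4]
Discordant pairs = inversions in this position sequence.
2: 1 → 1
1: 0
5: 3, 4 → 2
3: 0
4: 0
Total: 1 + 0 + 2 + 0 + 0 = 3

3 discordant pairs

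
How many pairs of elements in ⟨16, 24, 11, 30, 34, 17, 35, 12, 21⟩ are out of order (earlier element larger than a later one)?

For each element, count later entries that are smaller:
16 → 11, 12 → 2
24 → 11, 17, 12, 21 → 4
11 → none → 0
30 → 17, 12, 21 → 3
34 → 17, 12, 21 → 3
17 → 12 → 1
35 → 12, 21 → 2
12 → none → 0
21 → none → 0
Sum: 2 + 4 + 0 + 3 + 3 + 1 + 2 + 0 + 0 = 15

There are 15 out-of-order pairs.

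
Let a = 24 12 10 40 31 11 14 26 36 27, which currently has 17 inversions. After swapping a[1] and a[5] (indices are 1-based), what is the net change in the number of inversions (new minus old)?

+1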